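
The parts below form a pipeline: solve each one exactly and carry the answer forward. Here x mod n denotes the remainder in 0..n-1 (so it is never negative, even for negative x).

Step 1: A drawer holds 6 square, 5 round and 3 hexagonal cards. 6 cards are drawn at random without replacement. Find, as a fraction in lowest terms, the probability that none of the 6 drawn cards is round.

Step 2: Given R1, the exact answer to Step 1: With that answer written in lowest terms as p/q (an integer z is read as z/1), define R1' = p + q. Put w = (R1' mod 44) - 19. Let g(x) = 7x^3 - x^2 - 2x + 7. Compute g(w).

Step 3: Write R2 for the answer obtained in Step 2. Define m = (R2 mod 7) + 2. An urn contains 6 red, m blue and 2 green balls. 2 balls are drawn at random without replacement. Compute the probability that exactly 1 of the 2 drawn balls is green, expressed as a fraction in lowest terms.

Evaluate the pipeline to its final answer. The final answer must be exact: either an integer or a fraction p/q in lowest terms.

7/30

Step 1: total draws C(14,6) = 3003; favorable C(9,6) = 84; P = 4/143; answer 4/143
Step 2: R1 = 4/143; threaded value p + q = 147; w = -4; 7*(-4)^3 - 1*(-4)^2 - 2*(-4)^1 + 7 = (-448) + (-16) + (8) + (7) = -449; answer -449
Step 3: R2 = -449; m = 8; total draws C(16,2) = 120; favorable C(2,1)*C(14,1) = 28; P = 7/30; answer 7/30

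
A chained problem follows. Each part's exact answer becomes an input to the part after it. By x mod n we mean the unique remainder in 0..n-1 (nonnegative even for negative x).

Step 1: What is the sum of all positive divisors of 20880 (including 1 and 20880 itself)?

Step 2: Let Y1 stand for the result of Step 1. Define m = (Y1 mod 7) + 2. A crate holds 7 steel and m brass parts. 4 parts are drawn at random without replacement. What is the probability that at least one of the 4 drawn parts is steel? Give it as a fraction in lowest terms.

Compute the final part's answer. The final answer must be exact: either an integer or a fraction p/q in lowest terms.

37/39

Step 1: 20880 = 2^4 * 3^2 * 5 * 29; sigma = (1 + 2 + 4 + 8 + 16) * (1 + 3 + 9) * (1 + 5) * (1 + 29) = 31 * 13 * 6 * 30 = 72540; answer 72540
Step 2: Y1 = 72540; m = 8; total draws C(15,4) = 1365; complement C(8,4) = 70; favorable 1365 - 70 = 1295; P = 37/39; answer 37/39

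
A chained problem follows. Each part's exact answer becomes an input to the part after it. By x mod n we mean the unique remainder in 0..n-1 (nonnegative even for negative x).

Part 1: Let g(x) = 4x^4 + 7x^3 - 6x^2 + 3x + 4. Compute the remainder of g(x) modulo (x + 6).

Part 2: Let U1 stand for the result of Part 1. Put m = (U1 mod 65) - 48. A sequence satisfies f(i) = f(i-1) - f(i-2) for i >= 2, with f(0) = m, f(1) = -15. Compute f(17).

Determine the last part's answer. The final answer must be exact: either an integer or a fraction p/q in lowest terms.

Part 1: remainder = value at the root: 4*(-6)^4 + 7*(-6)^3 - 6*(-6)^2 + 3*(-6)^1 + 4 = (5184) + (-1512) + (-216) + (-18) + (4) = 3442; answer 3442
Part 2: U1 = 3442; m = 14; f(2) = 1*(-15) - 1*(14) = -29; iterating: f(2)=-29, f(3)=-14, f(4)=15, f(5)=29, f(6)=14, f(7)=-15, f(8)=-29, f(9)=-14, f(10)=15, f(11)=29, f(12)=14, f(13)=-15, f(14)=-29, f(15)=-14, f(16)=15, f(17)=29; answer 29

29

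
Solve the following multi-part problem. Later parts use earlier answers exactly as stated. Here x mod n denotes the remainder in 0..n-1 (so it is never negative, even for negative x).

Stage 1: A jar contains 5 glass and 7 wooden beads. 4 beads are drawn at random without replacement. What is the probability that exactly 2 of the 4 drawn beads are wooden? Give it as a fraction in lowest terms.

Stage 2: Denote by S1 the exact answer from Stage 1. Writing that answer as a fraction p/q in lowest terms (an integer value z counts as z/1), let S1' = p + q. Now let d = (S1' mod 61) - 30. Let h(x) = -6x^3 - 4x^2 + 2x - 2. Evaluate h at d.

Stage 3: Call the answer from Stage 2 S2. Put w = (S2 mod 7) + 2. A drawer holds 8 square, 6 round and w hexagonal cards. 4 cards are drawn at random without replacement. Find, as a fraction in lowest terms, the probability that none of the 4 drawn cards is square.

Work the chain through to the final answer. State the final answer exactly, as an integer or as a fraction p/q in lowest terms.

Stage 1: total draws C(12,4) = 495; favorable C(7,2)*C(5,2) = 210; P = 14/33; answer 14/33
Stage 2: S1 = 14/33; threaded value p + q = 47; d = 17; -6*(17)^3 - 4*(17)^2 + 2*(17)^1 - 2 = (-29478) + (-1156) + (34) + (-2) = -30602; answer -30602
Stage 3: S2 = -30602; w = 4; total draws C(18,4) = 3060; favorable C(10,4) = 210; P = 7/102; answer 7/102

7/102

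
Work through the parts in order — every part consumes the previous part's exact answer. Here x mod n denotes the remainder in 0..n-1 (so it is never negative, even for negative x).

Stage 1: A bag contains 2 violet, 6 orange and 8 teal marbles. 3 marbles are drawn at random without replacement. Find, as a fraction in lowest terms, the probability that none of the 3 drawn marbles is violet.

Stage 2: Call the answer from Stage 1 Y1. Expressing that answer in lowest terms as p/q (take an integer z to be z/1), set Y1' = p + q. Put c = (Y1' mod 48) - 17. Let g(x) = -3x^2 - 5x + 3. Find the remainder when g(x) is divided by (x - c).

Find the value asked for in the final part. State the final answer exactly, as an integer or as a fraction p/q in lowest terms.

Stage 1: total draws C(16,3) = 560; favorable C(14,3) = 364; P = 13/20; answer 13/20
Stage 2: Y1 = 13/20; threaded value p + q = 33; c = 16; remainder = value at the root: -3*(16)^2 - 5*(16)^1 + 3 = (-768) + (-80) + (3) = -845; answer -845

-845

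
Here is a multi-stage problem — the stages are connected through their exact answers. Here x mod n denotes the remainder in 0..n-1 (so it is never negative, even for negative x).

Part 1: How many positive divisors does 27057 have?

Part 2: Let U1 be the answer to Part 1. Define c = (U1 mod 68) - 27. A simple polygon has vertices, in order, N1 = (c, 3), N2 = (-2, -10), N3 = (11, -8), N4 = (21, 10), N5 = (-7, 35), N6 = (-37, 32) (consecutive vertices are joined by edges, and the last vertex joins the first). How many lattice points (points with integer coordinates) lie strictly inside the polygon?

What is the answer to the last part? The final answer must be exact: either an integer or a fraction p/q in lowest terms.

Part 1: 27057 = 3 * 29 * 311; number of divisors = (1+1) * (1+1) * (1+1) = 8; answer 8
Part 2: U1 = 8; c = -19; cross terms: (-19*-10 - -2*3)=196, (-2*-8 - 11*-10)=126, (11*10 - 21*-8)=278, (21*35 - -7*10)=805, (-7*32 - -37*35)=1071, (-37*3 - -19*32)=497; twice the area = |2973| = 2973; area = 2973/2; boundary points = 1 + 1 + 2 + 1 + 3 + 1 = 9; strictly interior points = area - boundary/2 + 1 = 1483; answer 1483

1483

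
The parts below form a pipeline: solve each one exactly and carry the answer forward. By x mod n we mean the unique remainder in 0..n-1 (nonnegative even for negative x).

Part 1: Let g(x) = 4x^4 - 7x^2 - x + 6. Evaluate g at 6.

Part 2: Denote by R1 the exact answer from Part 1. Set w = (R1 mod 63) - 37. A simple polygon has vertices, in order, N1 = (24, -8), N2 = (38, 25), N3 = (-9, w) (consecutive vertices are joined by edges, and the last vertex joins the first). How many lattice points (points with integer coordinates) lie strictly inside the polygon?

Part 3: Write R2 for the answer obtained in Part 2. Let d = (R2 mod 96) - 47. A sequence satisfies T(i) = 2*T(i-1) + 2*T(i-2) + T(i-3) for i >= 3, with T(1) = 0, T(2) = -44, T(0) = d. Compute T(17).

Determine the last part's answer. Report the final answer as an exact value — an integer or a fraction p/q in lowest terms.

-148710850

Part 1: 4*(6)^4 - 7*(6)^2 - 1*(6)^1 + 6 = (5184) + (-252) + (-6) + (6) = 4932; answer 4932
Part 2: R1 = 4932; w = -19; cross terms: (24*25 - 38*-8)=904, (38*-19 - -9*25)=-497, (-9*-8 - 24*-19)=528; twice the area = |935| = 935; area = 935/2; boundary points = 1 + 1 + 11 = 13; strictly interior points = area - boundary/2 + 1 = 462; answer 462
Part 3: R2 = 462; d = 31; T(3) = 2*(-44) + 2*(0) + 1*(31) = -57; iterating: T(3)=-57, T(4)=-202, T(5)=-562, T(6)=-1585, T(7)=-4496, T(8)=-12724, T(9)=-36025, T(10)=-101994, T(11)=-288762, T(12)=-817537, T(13)=-2314592, T(14)=-6553020, T(15)=-18552761, T(16)=-52526154, T(17)=-148710850; answer -148710850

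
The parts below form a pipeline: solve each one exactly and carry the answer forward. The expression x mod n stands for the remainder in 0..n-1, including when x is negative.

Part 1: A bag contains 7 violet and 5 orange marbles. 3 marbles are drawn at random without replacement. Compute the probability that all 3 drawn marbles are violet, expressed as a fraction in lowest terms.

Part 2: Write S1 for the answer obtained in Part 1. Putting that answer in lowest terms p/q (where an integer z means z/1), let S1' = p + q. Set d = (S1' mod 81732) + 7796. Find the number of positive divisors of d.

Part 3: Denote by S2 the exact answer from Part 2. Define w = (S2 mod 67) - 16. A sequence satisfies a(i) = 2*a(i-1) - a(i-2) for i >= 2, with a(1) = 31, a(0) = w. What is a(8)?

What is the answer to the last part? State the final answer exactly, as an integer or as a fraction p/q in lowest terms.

304

Part 1: total draws C(12,3) = 220; favorable C(7,3) = 35; P = 7/44; answer 7/44
Part 2: S1 = 7/44; threaded value p + q = 51; d = 7847; 7847 = 7 * 19 * 59; number of divisors = (1+1) * (1+1) * (1+1) = 8; answer 8
Part 3: S2 = 8; w = -8; a(2) = 2*(31) - 1*(-8) = 70; iterating: a(2)=70, a(3)=109, a(4)=148, a(5)=187, a(6)=226, a(7)=265, a(8)=304; answer 304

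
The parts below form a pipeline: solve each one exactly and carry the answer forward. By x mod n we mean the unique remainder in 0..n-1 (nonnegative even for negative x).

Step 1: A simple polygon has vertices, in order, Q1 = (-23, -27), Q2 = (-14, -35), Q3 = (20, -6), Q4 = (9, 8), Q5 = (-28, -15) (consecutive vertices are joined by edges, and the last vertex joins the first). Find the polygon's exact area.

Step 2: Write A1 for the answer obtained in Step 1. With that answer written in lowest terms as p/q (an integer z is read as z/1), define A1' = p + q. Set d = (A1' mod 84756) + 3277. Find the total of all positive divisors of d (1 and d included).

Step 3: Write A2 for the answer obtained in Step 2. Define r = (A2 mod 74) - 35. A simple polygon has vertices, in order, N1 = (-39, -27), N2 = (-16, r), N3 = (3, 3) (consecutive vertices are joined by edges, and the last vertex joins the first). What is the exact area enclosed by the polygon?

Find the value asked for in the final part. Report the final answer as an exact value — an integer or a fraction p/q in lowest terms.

Step 1: cross terms: (-23*-35 - -14*-27)=427, (-14*-6 - 20*-35)=784, (20*8 - 9*-6)=214, (9*-15 - -28*8)=89, (-28*-27 - -23*-15)=411; twice the area = |1925| = 1925; area = 1925/2; answer 1925/2
Step 2: A1 = 1925/2; threaded value p + q = 1927; d = 5204; 5204 = 2^2 * 1301; sigma = (1 + 2 + 4) * (1 + 1301) = 7 * 1302 = 9114; answer 9114
Step 3: A2 = 9114; r = -23; cross terms: (-39*-23 - -16*-27)=465, (-16*3 - 3*-23)=21, (3*-27 - -39*3)=36; twice the area = |522| = 522; area = 261; answer 261

261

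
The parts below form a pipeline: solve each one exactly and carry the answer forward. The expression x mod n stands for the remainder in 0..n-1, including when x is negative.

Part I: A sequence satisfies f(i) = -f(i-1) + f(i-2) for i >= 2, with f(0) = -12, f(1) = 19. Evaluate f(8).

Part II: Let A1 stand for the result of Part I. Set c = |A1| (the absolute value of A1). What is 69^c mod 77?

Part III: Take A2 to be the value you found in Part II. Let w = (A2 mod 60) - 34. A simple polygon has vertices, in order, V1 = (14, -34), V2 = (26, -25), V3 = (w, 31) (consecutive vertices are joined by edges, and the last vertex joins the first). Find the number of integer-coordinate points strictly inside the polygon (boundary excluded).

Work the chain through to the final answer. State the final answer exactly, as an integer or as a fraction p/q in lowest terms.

Part I: f(2) = -1*(19) + 1*(-12) = -31; iterating: f(2)=-31, f(3)=50, f(4)=-81, f(5)=131, f(6)=-212, f(7)=343, f(8)=-555; answer -555
Part II: A1 = -555; c = 555; squarings mod 77: 69^1=69, 69^2=64, 69^4=15, 69^8=71, 69^16=36, 69^32=64, 69^64=15, 69^128=71, 69^256=36, 69^512=64; 69^555 = 69^1 * 69^2 * 69^8 * 69^32 * 69^512 = 34 (mod 77); answer 34
Part III: A2 = 34; w = 0; cross terms: (14*-25 - 26*-34)=534, (26*31 - 0*-25)=806, (0*-34 - 14*31)=-434; twice the area = |906| = 906; area = 453; boundary points = 3 + 2 + 1 = 6; strictly interior points = area - boundary/2 + 1 = 451; answer 451

451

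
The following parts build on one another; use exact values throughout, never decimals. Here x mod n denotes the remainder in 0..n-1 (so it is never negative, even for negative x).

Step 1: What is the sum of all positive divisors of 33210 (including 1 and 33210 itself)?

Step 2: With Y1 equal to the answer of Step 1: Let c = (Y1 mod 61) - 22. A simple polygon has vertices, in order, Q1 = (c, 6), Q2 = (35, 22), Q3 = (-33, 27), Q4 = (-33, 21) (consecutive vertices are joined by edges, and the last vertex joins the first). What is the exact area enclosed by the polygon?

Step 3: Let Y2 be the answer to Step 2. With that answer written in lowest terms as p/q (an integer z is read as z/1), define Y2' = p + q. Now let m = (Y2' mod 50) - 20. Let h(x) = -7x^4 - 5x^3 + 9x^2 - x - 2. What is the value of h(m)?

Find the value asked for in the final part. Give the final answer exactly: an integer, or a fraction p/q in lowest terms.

-943314

Step 1: 33210 = 2 * 3^4 * 5 * 41; sigma = (1 + 2) * (1 + 3 + 9 + 27 + 81) * (1 + 5) * (1 + 41) = 3 * 121 * 6 * 42 = 91476; answer 91476
Step 2: Y1 = 91476; c = 15; cross terms: (15*22 - 35*6)=120, (35*27 - -33*22)=1671, (-33*21 - -33*27)=198, (-33*6 - 15*21)=-513; twice the area = |1476| = 1476; area = 738; answer 738
Step 3: Y2 = 738; threaded value p + q = 739; m = 19; -7*(19)^4 - 5*(19)^3 + 9*(19)^2 - 1*(19)^1 - 2 = (-912247) + (-34295) + (3249) + (-19) + (-2) = -943314; answer -943314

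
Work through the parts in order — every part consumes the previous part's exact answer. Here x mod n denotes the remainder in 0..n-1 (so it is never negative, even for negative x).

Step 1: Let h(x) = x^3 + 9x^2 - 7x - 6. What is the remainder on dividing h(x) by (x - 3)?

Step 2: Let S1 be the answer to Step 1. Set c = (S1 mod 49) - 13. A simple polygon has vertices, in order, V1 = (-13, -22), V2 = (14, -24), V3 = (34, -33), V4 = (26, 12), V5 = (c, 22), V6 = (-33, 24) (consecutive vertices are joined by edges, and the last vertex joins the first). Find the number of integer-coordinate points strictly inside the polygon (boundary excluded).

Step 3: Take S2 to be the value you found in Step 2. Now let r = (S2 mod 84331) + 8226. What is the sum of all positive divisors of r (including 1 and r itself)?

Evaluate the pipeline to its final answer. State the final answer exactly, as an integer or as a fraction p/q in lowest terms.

14058

Step 1: remainder = value at the root: 1*(3)^3 + 9*(3)^2 - 7*(3)^1 - 6 = (27) + (81) + (-21) + (-6) = 81; answer 81
Step 2: S1 = 81; c = 19; cross terms: (-13*-24 - 14*-22)=620, (14*-33 - 34*-24)=354, (34*12 - 26*-33)=1266, (26*22 - 19*12)=344, (19*24 - -33*22)=1182, (-33*-22 - -13*24)=1038; twice the area = |4804| = 4804; area = 2402; boundary points = 1 + 1 + 1 + 1 + 2 + 2 = 8; strictly interior points = area - boundary/2 + 1 = 2399; answer 2399
Step 3: S2 = 2399; r = 10625; 10625 = 5^4 * 17; sigma = (1 + 5 + 25 + 125 + 625) * (1 + 17) = 781 * 18 = 14058; answer 14058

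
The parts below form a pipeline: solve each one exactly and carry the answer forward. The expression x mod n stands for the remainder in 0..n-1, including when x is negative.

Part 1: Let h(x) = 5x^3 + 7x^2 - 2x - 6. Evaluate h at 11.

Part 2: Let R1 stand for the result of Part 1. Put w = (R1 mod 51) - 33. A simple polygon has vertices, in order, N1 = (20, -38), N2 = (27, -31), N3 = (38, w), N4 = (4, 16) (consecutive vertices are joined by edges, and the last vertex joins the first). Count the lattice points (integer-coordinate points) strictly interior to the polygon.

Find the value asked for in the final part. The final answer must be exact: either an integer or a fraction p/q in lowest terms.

Part 1: 5*(11)^3 + 7*(11)^2 - 2*(11)^1 - 6 = (6655) + (847) + (-22) + (-6) = 7474; answer 7474
Part 2: R1 = 7474; w = -5; cross terms: (20*-31 - 27*-38)=406, (27*-5 - 38*-31)=1043, (38*16 - 4*-5)=628, (4*-38 - 20*16)=-472; twice the area = |1605| = 1605; area = 1605/2; boundary points = 7 + 1 + 1 + 2 = 11; strictly interior points = area - boundary/2 + 1 = 798; answer 798

798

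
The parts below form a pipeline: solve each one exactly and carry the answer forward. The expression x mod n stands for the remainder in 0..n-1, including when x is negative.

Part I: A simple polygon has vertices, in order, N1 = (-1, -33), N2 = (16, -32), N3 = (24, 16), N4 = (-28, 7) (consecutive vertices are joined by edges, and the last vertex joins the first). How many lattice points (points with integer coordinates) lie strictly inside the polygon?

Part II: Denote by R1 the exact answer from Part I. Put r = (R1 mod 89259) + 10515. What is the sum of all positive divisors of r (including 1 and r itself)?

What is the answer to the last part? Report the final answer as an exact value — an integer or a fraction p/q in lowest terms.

21140

Part I: cross terms: (-1*-32 - 16*-33)=560, (16*16 - 24*-32)=1024, (24*7 - -28*16)=616, (-28*-33 - -1*7)=931; twice the area = |3131| = 3131; area = 3131/2; boundary points = 1 + 8 + 1 + 1 = 11; strictly interior points = area - boundary/2 + 1 = 1561; answer 1561
Part II: R1 = 1561; r = 12076; 12076 = 2^2 * 3019; sigma = (1 + 2 + 4) * (1 + 3019) = 7 * 3020 = 21140; answer 21140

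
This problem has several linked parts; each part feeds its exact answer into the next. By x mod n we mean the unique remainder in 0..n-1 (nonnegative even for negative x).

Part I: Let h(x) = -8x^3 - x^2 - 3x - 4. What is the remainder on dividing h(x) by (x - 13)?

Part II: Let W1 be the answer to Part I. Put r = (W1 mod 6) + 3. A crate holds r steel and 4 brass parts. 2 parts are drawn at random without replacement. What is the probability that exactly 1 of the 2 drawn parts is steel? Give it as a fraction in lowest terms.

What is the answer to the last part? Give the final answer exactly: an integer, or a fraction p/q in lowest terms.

5/9

Part I: remainder = value at the root: -8*(13)^3 - 1*(13)^2 - 3*(13)^1 - 4 = (-17576) + (-169) + (-39) + (-4) = -17788; answer -17788
Part II: W1 = -17788; r = 5; total draws C(9,2) = 36; favorable C(5,1)*C(4,1) = 20; P = 5/9; answer 5/9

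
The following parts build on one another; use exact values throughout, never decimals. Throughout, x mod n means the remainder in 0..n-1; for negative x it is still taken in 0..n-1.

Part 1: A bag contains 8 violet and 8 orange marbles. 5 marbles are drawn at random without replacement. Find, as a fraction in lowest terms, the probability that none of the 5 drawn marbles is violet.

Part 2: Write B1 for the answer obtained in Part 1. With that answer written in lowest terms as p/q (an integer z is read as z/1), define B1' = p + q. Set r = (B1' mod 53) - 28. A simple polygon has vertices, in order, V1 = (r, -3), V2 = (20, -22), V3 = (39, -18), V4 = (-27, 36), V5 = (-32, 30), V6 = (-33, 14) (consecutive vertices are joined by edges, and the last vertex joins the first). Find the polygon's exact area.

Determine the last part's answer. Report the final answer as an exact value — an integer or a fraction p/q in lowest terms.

2531/2

Part 1: total draws C(16,5) = 4368; favorable C(8,5) = 56; P = 1/78; answer 1/78
Part 2: B1 = 1/78; threaded value p + q = 79; r = -2; cross terms: (-2*-22 - 20*-3)=104, (20*-18 - 39*-22)=498, (39*36 - -27*-18)=918, (-27*30 - -32*36)=342, (-32*14 - -33*30)=542, (-33*-3 - -2*14)=127; twice the area = |2531| = 2531; area = 2531/2; answer 2531/2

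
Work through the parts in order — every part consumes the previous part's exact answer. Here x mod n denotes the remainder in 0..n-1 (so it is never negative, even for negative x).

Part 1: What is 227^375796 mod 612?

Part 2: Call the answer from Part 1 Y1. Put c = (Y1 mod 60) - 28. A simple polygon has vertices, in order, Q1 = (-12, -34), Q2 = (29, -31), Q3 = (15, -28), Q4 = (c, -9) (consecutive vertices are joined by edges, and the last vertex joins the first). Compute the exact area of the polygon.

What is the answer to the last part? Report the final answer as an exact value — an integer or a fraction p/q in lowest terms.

Part 1: squarings mod 612: 227^1=227, 227^2=121, 227^4=565, 227^8=373, 227^16=205, 227^32=409, 227^64=205, 227^128=409, 227^256=205, 227^512=409, 227^1024=205, 227^2048=409, 227^4096=205, 227^8192=409, 227^16384=205, 227^32768=409, 227^65536=205, 227^131072=409, 227^262144=205; 227^375796 = 227^4 * 227^16 * 227^32 * 227^64 * 227^128 * 227^256 * 227^512 * 227^2048 * 227^4096 * 227^8192 * 227^32768 * 227^65536 * 227^262144 = 565 (mod 612); answer 565
Part 2: Y1 = 565; c = -3; cross terms: (-12*-31 - 29*-34)=1358, (29*-28 - 15*-31)=-347, (15*-9 - -3*-28)=-219, (-3*-34 - -12*-9)=-6; twice the area = |786| = 786; area = 393; answer 393

393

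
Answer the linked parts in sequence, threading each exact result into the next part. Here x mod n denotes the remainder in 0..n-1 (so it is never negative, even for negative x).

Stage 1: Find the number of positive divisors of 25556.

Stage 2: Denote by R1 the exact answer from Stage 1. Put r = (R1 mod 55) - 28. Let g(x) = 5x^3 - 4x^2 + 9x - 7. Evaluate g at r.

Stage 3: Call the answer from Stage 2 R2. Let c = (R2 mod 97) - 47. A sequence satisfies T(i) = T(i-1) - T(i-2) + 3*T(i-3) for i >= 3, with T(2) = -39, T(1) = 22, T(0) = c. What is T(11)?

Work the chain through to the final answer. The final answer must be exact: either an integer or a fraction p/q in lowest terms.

Stage 1: 25556 = 2^2 * 6389; number of divisors = (2+1) * (1+1) = 6; answer 6
Stage 2: R1 = 6; r = -22; 5*(-22)^3 - 4*(-22)^2 + 9*(-22)^1 - 7 = (-53240) + (-1936) + (-198) + (-7) = -55381; answer -55381
Stage 3: R2 = -55381; c = -41; T(3) = 1*(-39) - 1*(22) + 3*(-41) = -184; iterating: T(3)=-184, T(4)=-79, T(5)=-12, T(6)=-485, T(7)=-710, T(8)=-261, T(9)=-1006, T(10)=-2875, T(11)=-2652; answer -2652

-2652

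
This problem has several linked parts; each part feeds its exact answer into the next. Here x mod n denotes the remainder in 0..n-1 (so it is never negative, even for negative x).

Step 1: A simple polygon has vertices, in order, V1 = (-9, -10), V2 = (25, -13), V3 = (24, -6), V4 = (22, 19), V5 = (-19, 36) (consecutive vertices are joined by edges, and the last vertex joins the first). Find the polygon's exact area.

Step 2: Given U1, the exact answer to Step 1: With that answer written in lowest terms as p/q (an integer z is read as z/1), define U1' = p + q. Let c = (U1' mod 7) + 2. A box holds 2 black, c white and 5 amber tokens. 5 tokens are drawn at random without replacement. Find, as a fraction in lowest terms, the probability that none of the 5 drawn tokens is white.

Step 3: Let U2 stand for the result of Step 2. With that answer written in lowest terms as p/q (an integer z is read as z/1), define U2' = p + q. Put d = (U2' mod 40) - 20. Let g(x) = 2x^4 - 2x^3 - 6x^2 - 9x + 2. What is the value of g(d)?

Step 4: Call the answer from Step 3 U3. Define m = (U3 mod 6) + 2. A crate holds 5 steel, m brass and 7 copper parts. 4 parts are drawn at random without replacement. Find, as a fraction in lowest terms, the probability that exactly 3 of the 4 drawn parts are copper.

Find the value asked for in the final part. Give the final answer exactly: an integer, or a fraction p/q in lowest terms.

Step 1: cross terms: (-9*-13 - 25*-10)=367, (25*-6 - 24*-13)=162, (24*19 - 22*-6)=588, (22*36 - -19*19)=1153, (-19*-10 - -9*36)=514; twice the area = |2784| = 2784; area = 1392; answer 1392
Step 2: U1 = 1392; threaded value p + q = 1393; c = 2; total draws C(9,5) = 126; favorable C(7,5) = 21; P = 1/6; answer 1/6
Step 3: U2 = 1/6; threaded value p + q = 7; d = -13; 2*(-13)^4 - 2*(-13)^3 - 6*(-13)^2 - 9*(-13)^1 + 2 = (57122) + (4394) + (-1014) + (117) + (2) = 60621; answer 60621
Step 4: U3 = 60621; m = 5; total draws C(17,4) = 2380; favorable C(7,3)*C(10,1) = 350; P = 5/34; answer 5/34

5/34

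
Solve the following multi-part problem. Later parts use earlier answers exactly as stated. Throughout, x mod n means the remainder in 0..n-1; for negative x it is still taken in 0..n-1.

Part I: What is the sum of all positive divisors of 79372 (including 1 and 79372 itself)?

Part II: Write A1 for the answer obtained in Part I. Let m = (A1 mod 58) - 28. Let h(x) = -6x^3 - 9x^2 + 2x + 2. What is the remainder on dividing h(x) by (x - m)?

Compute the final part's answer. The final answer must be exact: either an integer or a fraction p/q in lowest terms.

-138710

Part I: 79372 = 2^2 * 19843; sigma = (1 + 2 + 4) * (1 + 19843) = 7 * 19844 = 138908; answer 138908
Part II: A1 = 138908; m = 28; remainder = value at the root: -6*(28)^3 - 9*(28)^2 + 2*(28)^1 + 2 = (-131712) + (-7056) + (56) + (2) = -138710; answer -138710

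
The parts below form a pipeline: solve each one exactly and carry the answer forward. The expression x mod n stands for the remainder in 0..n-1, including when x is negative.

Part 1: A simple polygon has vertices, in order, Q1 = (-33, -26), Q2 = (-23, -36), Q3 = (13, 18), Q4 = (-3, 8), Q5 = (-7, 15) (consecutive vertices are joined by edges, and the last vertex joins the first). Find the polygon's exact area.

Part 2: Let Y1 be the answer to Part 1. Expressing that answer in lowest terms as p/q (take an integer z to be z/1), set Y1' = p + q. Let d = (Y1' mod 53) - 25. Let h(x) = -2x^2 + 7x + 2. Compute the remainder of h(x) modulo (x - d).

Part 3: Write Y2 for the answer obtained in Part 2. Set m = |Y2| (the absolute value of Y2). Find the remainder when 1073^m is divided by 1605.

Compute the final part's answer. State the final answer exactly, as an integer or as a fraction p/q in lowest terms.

Part 1: cross terms: (-33*-36 - -23*-26)=590, (-23*18 - 13*-36)=54, (13*8 - -3*18)=158, (-3*15 - -7*8)=11, (-7*-26 - -33*15)=677; twice the area = |1490| = 1490; area = 745; answer 745
Part 2: Y1 = 745; threaded value p + q = 746; d = -21; remainder = value at the root: -2*(-21)^2 + 7*(-21)^1 + 2 = (-882) + (-147) + (2) = -1027; answer -1027
Part 3: Y2 = -1027; m = 1027; squarings mod 1605: 1073^1=1073, 1073^2=544, 1073^4=616, 1073^8=676, 1073^16=1156, 1073^32=976, 1073^64=811, 1073^128=1276, 1073^256=706, 1073^512=886, 1073^1024=151; 1073^1027 = 1073^1 * 1073^2 * 1073^1024 = 332 (mod 1605); answer 332

332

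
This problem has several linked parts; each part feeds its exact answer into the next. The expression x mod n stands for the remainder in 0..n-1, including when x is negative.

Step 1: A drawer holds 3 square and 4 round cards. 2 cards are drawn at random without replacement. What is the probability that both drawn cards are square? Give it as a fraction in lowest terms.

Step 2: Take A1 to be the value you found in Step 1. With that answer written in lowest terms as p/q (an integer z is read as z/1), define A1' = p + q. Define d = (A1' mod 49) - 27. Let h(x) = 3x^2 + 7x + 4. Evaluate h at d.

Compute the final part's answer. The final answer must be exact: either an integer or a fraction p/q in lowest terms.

Step 1: total draws C(7,2) = 21; favorable C(3,2) = 3; P = 1/7; answer 1/7
Step 2: A1 = 1/7; threaded value p + q = 8; d = -19; 3*(-19)^2 + 7*(-19)^1 + 4 = (1083) + (-133) + (4) = 954; answer 954

954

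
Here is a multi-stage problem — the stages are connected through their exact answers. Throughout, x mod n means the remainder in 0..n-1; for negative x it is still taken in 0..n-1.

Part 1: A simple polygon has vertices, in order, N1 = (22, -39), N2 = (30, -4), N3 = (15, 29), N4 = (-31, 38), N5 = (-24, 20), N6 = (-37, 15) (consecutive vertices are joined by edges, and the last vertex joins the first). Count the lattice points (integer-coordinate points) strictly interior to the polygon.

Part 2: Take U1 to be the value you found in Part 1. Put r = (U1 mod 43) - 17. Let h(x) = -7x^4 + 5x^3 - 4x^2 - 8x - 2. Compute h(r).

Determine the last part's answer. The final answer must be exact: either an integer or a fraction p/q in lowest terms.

Part 1: cross terms: (22*-4 - 30*-39)=1082, (30*29 - 15*-4)=930, (15*38 - -31*29)=1469, (-31*20 - -24*38)=292, (-24*15 - -37*20)=380, (-37*-39 - 22*15)=1113; twice the area = |5266| = 5266; area = 2633; boundary points = 1 + 3 + 1 + 1 + 1 + 1 = 8; strictly interior points = area - boundary/2 + 1 = 2630; answer 2630
Part 2: U1 = 2630; r = -10; -7*(-10)^4 + 5*(-10)^3 - 4*(-10)^2 - 8*(-10)^1 - 2 = (-70000) + (-5000) + (-400) + (80) + (-2) = -75322; answer -75322

-75322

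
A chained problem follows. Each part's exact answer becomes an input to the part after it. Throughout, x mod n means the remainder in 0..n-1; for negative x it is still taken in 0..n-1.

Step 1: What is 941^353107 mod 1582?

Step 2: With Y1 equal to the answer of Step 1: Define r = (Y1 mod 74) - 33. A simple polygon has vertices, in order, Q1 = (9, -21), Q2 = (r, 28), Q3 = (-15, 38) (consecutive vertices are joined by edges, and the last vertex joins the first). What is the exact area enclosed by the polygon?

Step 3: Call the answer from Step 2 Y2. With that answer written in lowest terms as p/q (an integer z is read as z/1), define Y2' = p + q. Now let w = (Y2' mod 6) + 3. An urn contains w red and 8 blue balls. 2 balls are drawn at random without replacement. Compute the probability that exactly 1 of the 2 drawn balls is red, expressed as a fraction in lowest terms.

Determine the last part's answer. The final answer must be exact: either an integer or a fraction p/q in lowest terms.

Step 1: squarings mod 1582: 941^1=941, 941^2=1143, 941^4=1299, 941^8=989, 941^16=445, 941^32=275, 941^64=1271, 941^128=219, 941^256=501, 941^512=1045, 941^1024=445, 941^2048=275, 941^4096=1271, 941^8192=219, 941^16384=501, 941^32768=1045, 941^65536=445, 941^131072=275, 941^262144=1271; 941^353107 = 941^1 * 941^2 * 941^16 * 941^64 * 941^256 * 941^512 * 941^8192 * 941^16384 * 941^65536 * 941^262144 = 983 (mod 1582); answer 983
Step 2: Y1 = 983; r = -12; cross terms: (9*28 - -12*-21)=0, (-12*38 - -15*28)=-36, (-15*-21 - 9*38)=-27; twice the area = |-63| = 63; area = 63/2; answer 63/2
Step 3: Y2 = 63/2; threaded value p + q = 65; w = 8; total draws C(16,2) = 120; favorable C(8,1)*C(8,1) = 64; P = 8/15; answer 8/15

8/15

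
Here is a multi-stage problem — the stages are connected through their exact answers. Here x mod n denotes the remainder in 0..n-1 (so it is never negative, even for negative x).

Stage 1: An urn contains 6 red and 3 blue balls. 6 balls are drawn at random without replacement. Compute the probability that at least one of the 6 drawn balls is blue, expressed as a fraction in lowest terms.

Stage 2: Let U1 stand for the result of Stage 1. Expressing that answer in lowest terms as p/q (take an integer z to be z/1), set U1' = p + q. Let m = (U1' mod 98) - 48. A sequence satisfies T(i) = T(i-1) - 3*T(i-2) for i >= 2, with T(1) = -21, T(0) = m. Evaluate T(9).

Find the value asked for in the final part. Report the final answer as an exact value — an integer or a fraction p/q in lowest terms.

3759

Stage 1: total draws C(9,6) = 84; complement C(6,6) = 1; favorable 84 - 1 = 83; P = 83/84; answer 83/84
Stage 2: U1 = 83/84; threaded value p + q = 167; m = 21; T(2) = 1*(-21) - 3*(21) = -84; iterating: T(2)=-84, T(3)=-21, T(4)=231, T(5)=294, T(6)=-399, T(7)=-1281, T(8)=-84, T(9)=3759; answer 3759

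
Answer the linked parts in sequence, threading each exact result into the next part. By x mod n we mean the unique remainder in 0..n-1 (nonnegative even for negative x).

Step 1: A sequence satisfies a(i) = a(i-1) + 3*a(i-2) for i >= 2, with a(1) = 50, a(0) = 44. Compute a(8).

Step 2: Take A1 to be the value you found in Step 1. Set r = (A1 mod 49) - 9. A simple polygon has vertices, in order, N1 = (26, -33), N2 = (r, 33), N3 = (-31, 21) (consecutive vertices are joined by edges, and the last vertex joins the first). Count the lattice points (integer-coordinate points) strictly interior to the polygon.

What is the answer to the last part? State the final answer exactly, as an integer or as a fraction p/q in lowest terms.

1906

Step 1: a(2) = 1*(50) + 3*(44) = 182; iterating: a(2)=182, a(3)=332, a(4)=878, a(5)=1874, a(6)=4508, a(7)=10130, a(8)=23654; answer 23654
Step 2: A1 = 23654; r = 27; cross terms: (26*33 - 27*-33)=1749, (27*21 - -31*33)=1590, (-31*-33 - 26*21)=477; twice the area = |3816| = 3816; area = 1908; boundary points = 1 + 2 + 3 = 6; strictly interior points = area - boundary/2 + 1 = 1906; answer 1906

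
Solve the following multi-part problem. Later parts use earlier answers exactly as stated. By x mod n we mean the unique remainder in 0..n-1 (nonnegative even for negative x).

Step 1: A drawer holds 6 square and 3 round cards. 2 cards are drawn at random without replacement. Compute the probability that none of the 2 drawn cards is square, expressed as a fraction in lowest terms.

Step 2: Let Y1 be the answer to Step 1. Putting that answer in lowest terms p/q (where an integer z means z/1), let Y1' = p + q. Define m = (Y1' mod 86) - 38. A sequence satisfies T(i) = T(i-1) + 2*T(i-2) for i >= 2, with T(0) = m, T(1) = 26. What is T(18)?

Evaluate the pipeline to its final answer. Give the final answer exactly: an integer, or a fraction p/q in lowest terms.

Step 1: total draws C(9,2) = 36; favorable C(3,2) = 3; P = 1/12; answer 1/12
Step 2: Y1 = 1/12; threaded value p + q = 13; m = -25; T(2) = 1*(26) + 2*(-25) = -24; iterating: T(2)=-24, T(3)=28, T(4)=-20, T(5)=36, T(6)=-4, T(7)=68, T(8)=60, T(9)=196, T(10)=316, T(11)=708, T(12)=1340, T(13)=2756, T(14)=5436, T(15)=10948, T(16)=21820, T(17)=43716, T(18)=87356; answer 87356

87356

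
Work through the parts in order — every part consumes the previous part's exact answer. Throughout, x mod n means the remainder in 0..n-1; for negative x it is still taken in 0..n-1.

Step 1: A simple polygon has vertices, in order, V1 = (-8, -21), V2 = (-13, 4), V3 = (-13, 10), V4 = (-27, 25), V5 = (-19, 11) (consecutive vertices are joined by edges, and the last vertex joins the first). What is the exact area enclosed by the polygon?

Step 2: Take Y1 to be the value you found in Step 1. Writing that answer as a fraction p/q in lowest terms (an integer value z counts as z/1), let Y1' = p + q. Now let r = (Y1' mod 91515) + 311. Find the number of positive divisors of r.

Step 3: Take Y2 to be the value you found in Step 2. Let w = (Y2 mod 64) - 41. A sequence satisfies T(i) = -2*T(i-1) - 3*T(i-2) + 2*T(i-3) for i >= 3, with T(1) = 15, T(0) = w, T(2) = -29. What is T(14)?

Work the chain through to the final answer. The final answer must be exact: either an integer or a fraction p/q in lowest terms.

Step 1: cross terms: (-8*4 - -13*-21)=-305, (-13*10 - -13*4)=-78, (-13*25 - -27*10)=-55, (-27*11 - -19*25)=178, (-19*-21 - -8*11)=487; twice the area = |227| = 227; area = 227/2; answer 227/2
Step 2: Y1 = 227/2; threaded value p + q = 229; r = 540; 540 = 2^2 * 3^3 * 5; number of divisors = (2+1) * (3+1) * (1+1) = 24; answer 24
Step 3: Y2 = 24; w = -17; T(3) = -2*(-29) - 3*(15) + 2*(-17) = -21; iterating: T(3)=-21, T(4)=159, T(5)=-313, T(6)=107, T(7)=1043, T(8)=-3033, T(9)=3151, T(10)=4883, T(11)=-25285, T(12)=42223, T(13)=1175, T(14)=-179589; answer -179589

-179589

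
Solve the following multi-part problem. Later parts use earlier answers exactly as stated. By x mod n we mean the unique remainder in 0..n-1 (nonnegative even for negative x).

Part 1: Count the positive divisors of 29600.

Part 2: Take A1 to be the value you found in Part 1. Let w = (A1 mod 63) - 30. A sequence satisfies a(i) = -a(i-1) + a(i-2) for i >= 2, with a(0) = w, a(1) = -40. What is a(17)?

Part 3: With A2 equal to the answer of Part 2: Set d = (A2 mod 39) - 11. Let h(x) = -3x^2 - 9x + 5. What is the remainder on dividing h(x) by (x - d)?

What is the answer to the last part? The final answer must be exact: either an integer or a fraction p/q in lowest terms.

5

Part 1: 29600 = 2^5 * 5^2 * 37; number of divisors = (5+1) * (2+1) * (1+1) = 36; answer 36
Part 2: A1 = 36; w = 6; a(2) = -1*(-40) + 1*(6) = 46; iterating: a(2)=46, a(3)=-86, a(4)=132, a(5)=-218, a(6)=350, a(7)=-568, a(8)=918, a(9)=-1486, a(10)=2404, a(11)=-3890, a(12)=6294, a(13)=-10184, a(14)=16478, a(15)=-26662, a(16)=43140, a(17)=-69802; answer -69802
Part 3: A2 = -69802; d = -3; remainder = value at the root: -3*(-3)^2 - 9*(-3)^1 + 5 = (-27) + (27) + (5) = 5; answer 5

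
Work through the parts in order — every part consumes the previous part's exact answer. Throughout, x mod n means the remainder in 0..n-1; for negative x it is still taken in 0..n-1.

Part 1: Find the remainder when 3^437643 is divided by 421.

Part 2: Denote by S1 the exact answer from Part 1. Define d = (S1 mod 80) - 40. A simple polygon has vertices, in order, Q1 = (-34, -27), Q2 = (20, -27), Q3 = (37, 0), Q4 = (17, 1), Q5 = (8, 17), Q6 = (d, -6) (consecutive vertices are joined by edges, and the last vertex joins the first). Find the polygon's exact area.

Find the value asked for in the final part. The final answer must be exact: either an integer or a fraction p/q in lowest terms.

Part 1: squarings mod 421: 3^1=3, 3^2=9, 3^4=81, 3^8=246, 3^16=313, 3^32=297, 3^64=220, 3^128=406, 3^256=225, 3^512=105, 3^1024=79, 3^2048=347, 3^4096=3, 3^8192=9, 3^16384=81, 3^32768=246, 3^65536=313, 3^131072=297, 3^262144=220; 3^437643 = 3^1 * 3^2 * 3^8 * 3^128 * 3^256 * 3^1024 * 3^2048 * 3^8192 * 3^32768 * 3^131072 * 3^262144 = 27 (mod 421); answer 27
Part 2: S1 = 27; d = -13; cross terms: (-34*-27 - 20*-27)=1458, (20*0 - 37*-27)=999, (37*1 - 17*0)=37, (17*17 - 8*1)=281, (8*-6 - -13*17)=173, (-13*-27 - -34*-6)=147; twice the area = |3095| = 3095; area = 3095/2; answer 3095/2

3095/2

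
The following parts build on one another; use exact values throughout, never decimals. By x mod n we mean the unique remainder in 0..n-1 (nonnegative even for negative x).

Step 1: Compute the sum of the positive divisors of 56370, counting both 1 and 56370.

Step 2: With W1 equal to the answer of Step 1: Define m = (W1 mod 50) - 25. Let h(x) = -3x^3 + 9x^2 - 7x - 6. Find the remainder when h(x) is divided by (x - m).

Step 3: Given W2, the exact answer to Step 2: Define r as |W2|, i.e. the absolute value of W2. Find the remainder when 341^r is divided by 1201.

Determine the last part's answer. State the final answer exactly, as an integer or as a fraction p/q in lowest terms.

Step 1: 56370 = 2 * 3 * 5 * 1879; sigma = (1 + 2) * (1 + 3) * (1 + 5) * (1 + 1879) = 3 * 4 * 6 * 1880 = 135360; answer 135360
Step 2: W1 = 135360; m = -15; remainder = value at the root: -3*(-15)^3 + 9*(-15)^2 - 7*(-15)^1 - 6 = (10125) + (2025) + (105) + (-6) = 12249; answer 12249
Step 3: W2 = 12249; r = 12249; squarings mod 1201: 341^1=341, 341^2=985, 341^4=1018, 341^8=1062, 341^16=105, 341^32=216, 341^64=1018, 341^128=1062, 341^256=105, 341^512=216, 341^1024=1018, 341^2048=1062, 341^4096=105, 341^8192=216; 341^12249 = 341^1 * 341^8 * 341^16 * 341^64 * 341^128 * 341^256 * 341^512 * 341^1024 * 341^2048 * 341^8192 = 641 (mod 1201); answer 641

641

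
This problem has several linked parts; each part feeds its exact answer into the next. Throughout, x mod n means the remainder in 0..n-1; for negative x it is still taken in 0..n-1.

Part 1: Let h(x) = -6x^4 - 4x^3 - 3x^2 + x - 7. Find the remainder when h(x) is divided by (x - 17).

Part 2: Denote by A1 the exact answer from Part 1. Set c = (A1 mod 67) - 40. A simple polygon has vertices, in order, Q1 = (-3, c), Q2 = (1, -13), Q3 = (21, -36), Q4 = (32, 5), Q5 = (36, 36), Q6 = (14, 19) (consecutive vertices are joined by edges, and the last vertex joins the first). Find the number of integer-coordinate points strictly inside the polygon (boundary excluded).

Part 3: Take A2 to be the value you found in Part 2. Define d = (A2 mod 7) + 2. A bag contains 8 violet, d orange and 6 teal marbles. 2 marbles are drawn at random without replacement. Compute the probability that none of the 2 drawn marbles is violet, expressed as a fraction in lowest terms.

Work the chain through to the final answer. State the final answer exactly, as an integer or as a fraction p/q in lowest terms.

Part 1: remainder = value at the root: -6*(17)^4 - 4*(17)^3 - 3*(17)^2 + 1*(17)^1 - 7 = (-501126) + (-19652) + (-867) + (17) + (-7) = -521635; answer -521635
Part 2: A1 = -521635; c = -13; cross terms: (-3*-13 - 1*-13)=52, (1*-36 - 21*-13)=237, (21*5 - 32*-36)=1257, (32*36 - 36*5)=972, (36*19 - 14*36)=180, (14*-13 - -3*19)=-125; twice the area = |2573| = 2573; area = 2573/2; boundary points = 4 + 1 + 1 + 1 + 1 + 1 = 9; strictly interior points = area - boundary/2 + 1 = 1283; answer 1283
Part 3: A2 = 1283; d = 4; total draws C(18,2) = 153; favorable C(10,2) = 45; P = 5/17; answer 5/17

5/17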